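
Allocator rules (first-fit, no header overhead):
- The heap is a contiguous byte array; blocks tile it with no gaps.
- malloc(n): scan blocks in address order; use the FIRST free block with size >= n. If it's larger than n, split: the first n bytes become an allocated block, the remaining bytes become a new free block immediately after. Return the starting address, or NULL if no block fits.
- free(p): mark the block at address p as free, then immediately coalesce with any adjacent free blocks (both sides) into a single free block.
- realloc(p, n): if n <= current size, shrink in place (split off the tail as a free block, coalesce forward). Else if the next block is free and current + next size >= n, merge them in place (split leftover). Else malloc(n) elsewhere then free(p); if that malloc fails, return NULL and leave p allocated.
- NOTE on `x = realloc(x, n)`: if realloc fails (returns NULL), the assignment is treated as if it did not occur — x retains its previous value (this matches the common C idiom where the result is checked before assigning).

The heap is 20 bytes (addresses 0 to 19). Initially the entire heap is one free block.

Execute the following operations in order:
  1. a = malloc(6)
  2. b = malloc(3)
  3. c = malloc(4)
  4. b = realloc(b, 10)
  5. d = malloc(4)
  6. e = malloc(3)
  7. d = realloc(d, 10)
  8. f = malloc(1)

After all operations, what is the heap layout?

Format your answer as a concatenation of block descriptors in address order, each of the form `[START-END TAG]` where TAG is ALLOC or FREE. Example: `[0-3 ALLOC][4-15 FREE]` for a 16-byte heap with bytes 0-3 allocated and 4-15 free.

Op 1: a = malloc(6) -> a = 0; heap: [0-5 ALLOC][6-19 FREE]
Op 2: b = malloc(3) -> b = 6; heap: [0-5 ALLOC][6-8 ALLOC][9-19 FREE]
Op 3: c = malloc(4) -> c = 9; heap: [0-5 ALLOC][6-8 ALLOC][9-12 ALLOC][13-19 FREE]
Op 4: b = realloc(b, 10) -> NULL (b unchanged); heap: [0-5 ALLOC][6-8 ALLOC][9-12 ALLOC][13-19 FREE]
Op 5: d = malloc(4) -> d = 13; heap: [0-5 ALLOC][6-8 ALLOC][9-12 ALLOC][13-16 ALLOC][17-19 FREE]
Op 6: e = malloc(3) -> e = 17; heap: [0-5 ALLOC][6-8 ALLOC][9-12 ALLOC][13-16 ALLOC][17-19 ALLOC]
Op 7: d = realloc(d, 10) -> NULL (d unchanged); heap: [0-5 ALLOC][6-8 ALLOC][9-12 ALLOC][13-16 ALLOC][17-19 ALLOC]
Op 8: f = malloc(1) -> f = NULL; heap: [0-5 ALLOC][6-8 ALLOC][9-12 ALLOC][13-16 ALLOC][17-19 ALLOC]

Answer: [0-5 ALLOC][6-8 ALLOC][9-12 ALLOC][13-16 ALLOC][17-19 ALLOC]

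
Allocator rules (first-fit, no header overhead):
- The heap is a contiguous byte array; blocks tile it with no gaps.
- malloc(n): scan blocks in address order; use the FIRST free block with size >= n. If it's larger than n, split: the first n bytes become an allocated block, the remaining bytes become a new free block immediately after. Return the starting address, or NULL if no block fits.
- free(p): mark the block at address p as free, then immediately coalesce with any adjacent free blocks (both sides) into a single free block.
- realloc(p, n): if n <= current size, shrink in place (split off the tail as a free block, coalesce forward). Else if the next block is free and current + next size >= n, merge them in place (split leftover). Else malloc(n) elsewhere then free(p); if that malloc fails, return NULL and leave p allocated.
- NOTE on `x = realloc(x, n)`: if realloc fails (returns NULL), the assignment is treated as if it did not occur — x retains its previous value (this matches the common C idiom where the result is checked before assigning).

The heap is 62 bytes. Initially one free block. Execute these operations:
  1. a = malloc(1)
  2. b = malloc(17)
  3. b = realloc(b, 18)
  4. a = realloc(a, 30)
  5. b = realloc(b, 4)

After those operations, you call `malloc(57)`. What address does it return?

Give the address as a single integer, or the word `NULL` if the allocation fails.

Answer: NULL

Derivation:
Op 1: a = malloc(1) -> a = 0; heap: [0-0 ALLOC][1-61 FREE]
Op 2: b = malloc(17) -> b = 1; heap: [0-0 ALLOC][1-17 ALLOC][18-61 FREE]
Op 3: b = realloc(b, 18) -> b = 1; heap: [0-0 ALLOC][1-18 ALLOC][19-61 FREE]
Op 4: a = realloc(a, 30) -> a = 19; heap: [0-0 FREE][1-18 ALLOC][19-48 ALLOC][49-61 FREE]
Op 5: b = realloc(b, 4) -> b = 1; heap: [0-0 FREE][1-4 ALLOC][5-18 FREE][19-48 ALLOC][49-61 FREE]
malloc(57): first-fit scan over [0-0 FREE][1-4 ALLOC][5-18 FREE][19-48 ALLOC][49-61 FREE] -> NULL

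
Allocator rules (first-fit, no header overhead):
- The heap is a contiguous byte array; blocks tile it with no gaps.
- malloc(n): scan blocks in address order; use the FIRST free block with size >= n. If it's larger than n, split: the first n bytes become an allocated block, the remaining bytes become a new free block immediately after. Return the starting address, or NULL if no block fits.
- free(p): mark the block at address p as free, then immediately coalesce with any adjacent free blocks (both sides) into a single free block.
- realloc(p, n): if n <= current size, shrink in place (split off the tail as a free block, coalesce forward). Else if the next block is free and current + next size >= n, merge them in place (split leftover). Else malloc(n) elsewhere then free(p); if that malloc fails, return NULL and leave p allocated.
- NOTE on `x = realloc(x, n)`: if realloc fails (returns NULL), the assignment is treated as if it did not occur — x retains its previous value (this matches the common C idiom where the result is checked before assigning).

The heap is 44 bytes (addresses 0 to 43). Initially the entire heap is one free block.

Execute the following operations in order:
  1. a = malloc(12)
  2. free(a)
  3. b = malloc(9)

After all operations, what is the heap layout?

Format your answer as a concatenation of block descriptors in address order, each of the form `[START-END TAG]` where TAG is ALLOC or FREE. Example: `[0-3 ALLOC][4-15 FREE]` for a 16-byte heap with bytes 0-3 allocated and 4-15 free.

Op 1: a = malloc(12) -> a = 0; heap: [0-11 ALLOC][12-43 FREE]
Op 2: free(a) -> (freed a); heap: [0-43 FREE]
Op 3: b = malloc(9) -> b = 0; heap: [0-8 ALLOC][9-43 FREE]

Answer: [0-8 ALLOC][9-43 FREE]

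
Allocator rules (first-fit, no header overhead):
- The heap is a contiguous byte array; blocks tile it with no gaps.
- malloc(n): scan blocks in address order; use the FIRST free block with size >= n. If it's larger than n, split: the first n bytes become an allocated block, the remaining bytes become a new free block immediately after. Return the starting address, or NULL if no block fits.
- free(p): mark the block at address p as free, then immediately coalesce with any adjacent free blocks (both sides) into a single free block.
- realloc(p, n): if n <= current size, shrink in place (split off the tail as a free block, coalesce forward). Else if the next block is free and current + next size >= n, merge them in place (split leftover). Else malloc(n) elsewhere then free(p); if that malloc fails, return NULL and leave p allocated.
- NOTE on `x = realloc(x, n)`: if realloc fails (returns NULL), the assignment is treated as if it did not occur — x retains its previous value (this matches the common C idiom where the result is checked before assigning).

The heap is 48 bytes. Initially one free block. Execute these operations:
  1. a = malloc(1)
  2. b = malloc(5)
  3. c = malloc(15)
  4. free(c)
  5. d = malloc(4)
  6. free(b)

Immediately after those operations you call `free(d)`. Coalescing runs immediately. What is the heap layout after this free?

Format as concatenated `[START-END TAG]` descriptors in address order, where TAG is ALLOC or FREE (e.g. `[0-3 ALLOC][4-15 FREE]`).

Op 1: a = malloc(1) -> a = 0; heap: [0-0 ALLOC][1-47 FREE]
Op 2: b = malloc(5) -> b = 1; heap: [0-0 ALLOC][1-5 ALLOC][6-47 FREE]
Op 3: c = malloc(15) -> c = 6; heap: [0-0 ALLOC][1-5 ALLOC][6-20 ALLOC][21-47 FREE]
Op 4: free(c) -> (freed c); heap: [0-0 ALLOC][1-5 ALLOC][6-47 FREE]
Op 5: d = malloc(4) -> d = 6; heap: [0-0 ALLOC][1-5 ALLOC][6-9 ALLOC][10-47 FREE]
Op 6: free(b) -> (freed b); heap: [0-0 ALLOC][1-5 FREE][6-9 ALLOC][10-47 FREE]
free(d): d = 6 -> block [6-9 ALLOC]; mark free, coalesce with adjacent free neighbors -> [0-0 ALLOC][1-47 FREE]

Answer: [0-0 ALLOC][1-47 FREE]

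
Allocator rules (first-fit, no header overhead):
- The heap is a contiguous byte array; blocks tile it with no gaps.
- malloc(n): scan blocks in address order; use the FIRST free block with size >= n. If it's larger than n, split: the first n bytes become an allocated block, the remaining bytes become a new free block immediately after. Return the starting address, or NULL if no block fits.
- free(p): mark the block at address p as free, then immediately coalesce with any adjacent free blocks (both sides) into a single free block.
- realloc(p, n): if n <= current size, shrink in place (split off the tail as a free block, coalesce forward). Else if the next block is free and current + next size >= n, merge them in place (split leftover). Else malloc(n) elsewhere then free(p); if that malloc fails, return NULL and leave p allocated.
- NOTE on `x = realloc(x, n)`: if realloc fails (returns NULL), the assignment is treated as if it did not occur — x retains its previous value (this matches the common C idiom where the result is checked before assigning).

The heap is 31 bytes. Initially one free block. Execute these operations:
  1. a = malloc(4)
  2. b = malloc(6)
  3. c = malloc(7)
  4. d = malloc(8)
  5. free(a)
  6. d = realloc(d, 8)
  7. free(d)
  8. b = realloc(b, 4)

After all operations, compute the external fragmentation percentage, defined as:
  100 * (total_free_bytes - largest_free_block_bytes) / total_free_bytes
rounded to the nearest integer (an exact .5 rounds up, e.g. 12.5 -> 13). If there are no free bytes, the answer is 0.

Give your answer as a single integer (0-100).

Op 1: a = malloc(4) -> a = 0; heap: [0-3 ALLOC][4-30 FREE]
Op 2: b = malloc(6) -> b = 4; heap: [0-3 ALLOC][4-9 ALLOC][10-30 FREE]
Op 3: c = malloc(7) -> c = 10; heap: [0-3 ALLOC][4-9 ALLOC][10-16 ALLOC][17-30 FREE]
Op 4: d = malloc(8) -> d = 17; heap: [0-3 ALLOC][4-9 ALLOC][10-16 ALLOC][17-24 ALLOC][25-30 FREE]
Op 5: free(a) -> (freed a); heap: [0-3 FREE][4-9 ALLOC][10-16 ALLOC][17-24 ALLOC][25-30 FREE]
Op 6: d = realloc(d, 8) -> d = 17; heap: [0-3 FREE][4-9 ALLOC][10-16 ALLOC][17-24 ALLOC][25-30 FREE]
Op 7: free(d) -> (freed d); heap: [0-3 FREE][4-9 ALLOC][10-16 ALLOC][17-30 FREE]
Op 8: b = realloc(b, 4) -> b = 4; heap: [0-3 FREE][4-7 ALLOC][8-9 FREE][10-16 ALLOC][17-30 FREE]
Free blocks: [4 2 14] total_free=20 largest=14 -> 100*(20-14)/20 = 600/20 = 30

Answer: 30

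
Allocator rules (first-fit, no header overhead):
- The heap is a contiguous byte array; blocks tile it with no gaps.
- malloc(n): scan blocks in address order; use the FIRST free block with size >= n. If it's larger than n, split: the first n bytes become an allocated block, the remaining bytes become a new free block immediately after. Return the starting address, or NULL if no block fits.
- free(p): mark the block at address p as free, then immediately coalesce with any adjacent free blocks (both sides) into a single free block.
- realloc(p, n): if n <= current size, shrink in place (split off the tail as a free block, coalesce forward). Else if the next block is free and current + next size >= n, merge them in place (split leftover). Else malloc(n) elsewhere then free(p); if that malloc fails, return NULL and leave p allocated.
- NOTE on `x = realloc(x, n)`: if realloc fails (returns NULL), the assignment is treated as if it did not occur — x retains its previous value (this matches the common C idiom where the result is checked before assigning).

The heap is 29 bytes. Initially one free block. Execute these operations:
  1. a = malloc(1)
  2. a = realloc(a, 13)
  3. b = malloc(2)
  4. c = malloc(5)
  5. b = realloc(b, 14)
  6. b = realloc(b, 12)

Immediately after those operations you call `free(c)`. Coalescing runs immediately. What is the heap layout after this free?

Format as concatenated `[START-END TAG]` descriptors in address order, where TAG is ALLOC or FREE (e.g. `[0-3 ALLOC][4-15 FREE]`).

Op 1: a = malloc(1) -> a = 0; heap: [0-0 ALLOC][1-28 FREE]
Op 2: a = realloc(a, 13) -> a = 0; heap: [0-12 ALLOC][13-28 FREE]
Op 3: b = malloc(2) -> b = 13; heap: [0-12 ALLOC][13-14 ALLOC][15-28 FREE]
Op 4: c = malloc(5) -> c = 15; heap: [0-12 ALLOC][13-14 ALLOC][15-19 ALLOC][20-28 FREE]
Op 5: b = realloc(b, 14) -> NULL (b unchanged); heap: [0-12 ALLOC][13-14 ALLOC][15-19 ALLOC][20-28 FREE]
Op 6: b = realloc(b, 12) -> NULL (b unchanged); heap: [0-12 ALLOC][13-14 ALLOC][15-19 ALLOC][20-28 FREE]
free(c): c = 15 -> block [15-19 ALLOC]; mark free, coalesce with adjacent free neighbors -> [0-12 ALLOC][13-14 ALLOC][15-28 FREE]

Answer: [0-12 ALLOC][13-14 ALLOC][15-28 FREE]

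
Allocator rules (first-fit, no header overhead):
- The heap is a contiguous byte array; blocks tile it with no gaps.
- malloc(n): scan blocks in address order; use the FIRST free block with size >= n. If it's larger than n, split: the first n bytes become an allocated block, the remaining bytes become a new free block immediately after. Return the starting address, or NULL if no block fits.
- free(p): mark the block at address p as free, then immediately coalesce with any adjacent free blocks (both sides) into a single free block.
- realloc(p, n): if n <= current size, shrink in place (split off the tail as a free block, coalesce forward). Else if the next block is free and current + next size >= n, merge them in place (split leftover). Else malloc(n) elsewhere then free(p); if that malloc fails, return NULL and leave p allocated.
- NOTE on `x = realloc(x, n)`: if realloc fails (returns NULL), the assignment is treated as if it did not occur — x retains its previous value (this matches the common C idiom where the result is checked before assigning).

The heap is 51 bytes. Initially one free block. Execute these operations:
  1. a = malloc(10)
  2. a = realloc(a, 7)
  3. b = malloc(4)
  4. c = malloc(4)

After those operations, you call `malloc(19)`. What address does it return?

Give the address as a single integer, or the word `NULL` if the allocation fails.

Op 1: a = malloc(10) -> a = 0; heap: [0-9 ALLOC][10-50 FREE]
Op 2: a = realloc(a, 7) -> a = 0; heap: [0-6 ALLOC][7-50 FREE]
Op 3: b = malloc(4) -> b = 7; heap: [0-6 ALLOC][7-10 ALLOC][11-50 FREE]
Op 4: c = malloc(4) -> c = 11; heap: [0-6 ALLOC][7-10 ALLOC][11-14 ALLOC][15-50 FREE]
malloc(19): first-fit scan over [0-6 ALLOC][7-10 ALLOC][11-14 ALLOC][15-50 FREE] -> 15

Answer: 15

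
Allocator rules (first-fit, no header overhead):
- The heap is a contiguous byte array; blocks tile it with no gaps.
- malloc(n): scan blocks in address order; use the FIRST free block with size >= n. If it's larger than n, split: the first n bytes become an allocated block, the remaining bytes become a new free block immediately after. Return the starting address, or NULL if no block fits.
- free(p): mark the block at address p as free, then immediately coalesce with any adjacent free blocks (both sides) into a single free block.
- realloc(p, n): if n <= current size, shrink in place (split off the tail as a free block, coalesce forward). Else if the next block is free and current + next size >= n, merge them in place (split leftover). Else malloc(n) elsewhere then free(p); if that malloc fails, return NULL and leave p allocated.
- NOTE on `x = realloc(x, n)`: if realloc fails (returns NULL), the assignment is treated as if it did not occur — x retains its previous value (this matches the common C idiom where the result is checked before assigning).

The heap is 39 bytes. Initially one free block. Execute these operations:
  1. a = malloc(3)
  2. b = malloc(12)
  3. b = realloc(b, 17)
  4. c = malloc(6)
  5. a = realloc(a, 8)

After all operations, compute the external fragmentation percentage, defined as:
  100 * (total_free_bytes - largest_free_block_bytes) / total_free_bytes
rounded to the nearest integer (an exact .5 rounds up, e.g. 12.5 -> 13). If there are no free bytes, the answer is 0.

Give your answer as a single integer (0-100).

Op 1: a = malloc(3) -> a = 0; heap: [0-2 ALLOC][3-38 FREE]
Op 2: b = malloc(12) -> b = 3; heap: [0-2 ALLOC][3-14 ALLOC][15-38 FREE]
Op 3: b = realloc(b, 17) -> b = 3; heap: [0-2 ALLOC][3-19 ALLOC][20-38 FREE]
Op 4: c = malloc(6) -> c = 20; heap: [0-2 ALLOC][3-19 ALLOC][20-25 ALLOC][26-38 FREE]
Op 5: a = realloc(a, 8) -> a = 26; heap: [0-2 FREE][3-19 ALLOC][20-25 ALLOC][26-33 ALLOC][34-38 FREE]
Free blocks: [3 5] total_free=8 largest=5 -> 100*(8-5)/8 = 300/8 = 37.5 -> rounds to 38

Answer: 38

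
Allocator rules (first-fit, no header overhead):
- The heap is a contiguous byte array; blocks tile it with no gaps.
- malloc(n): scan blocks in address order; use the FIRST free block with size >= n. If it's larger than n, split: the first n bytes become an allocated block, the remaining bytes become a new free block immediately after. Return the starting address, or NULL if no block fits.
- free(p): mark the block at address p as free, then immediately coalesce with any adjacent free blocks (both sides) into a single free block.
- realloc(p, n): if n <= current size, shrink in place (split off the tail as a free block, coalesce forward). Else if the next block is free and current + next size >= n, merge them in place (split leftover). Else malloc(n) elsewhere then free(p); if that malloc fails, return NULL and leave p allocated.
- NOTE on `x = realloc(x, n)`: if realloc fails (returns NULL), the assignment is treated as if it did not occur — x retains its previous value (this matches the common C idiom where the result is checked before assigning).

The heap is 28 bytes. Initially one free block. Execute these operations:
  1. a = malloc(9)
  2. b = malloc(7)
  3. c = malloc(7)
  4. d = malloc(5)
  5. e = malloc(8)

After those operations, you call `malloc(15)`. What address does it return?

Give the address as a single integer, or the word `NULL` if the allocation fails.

Answer: NULL

Derivation:
Op 1: a = malloc(9) -> a = 0; heap: [0-8 ALLOC][9-27 FREE]
Op 2: b = malloc(7) -> b = 9; heap: [0-8 ALLOC][9-15 ALLOC][16-27 FREE]
Op 3: c = malloc(7) -> c = 16; heap: [0-8 ALLOC][9-15 ALLOC][16-22 ALLOC][23-27 FREE]
Op 4: d = malloc(5) -> d = 23; heap: [0-8 ALLOC][9-15 ALLOC][16-22 ALLOC][23-27 ALLOC]
Op 5: e = malloc(8) -> e = NULL; heap: [0-8 ALLOC][9-15 ALLOC][16-22 ALLOC][23-27 ALLOC]
malloc(15): first-fit scan over [0-8 ALLOC][9-15 ALLOC][16-22 ALLOC][23-27 ALLOC] -> NULL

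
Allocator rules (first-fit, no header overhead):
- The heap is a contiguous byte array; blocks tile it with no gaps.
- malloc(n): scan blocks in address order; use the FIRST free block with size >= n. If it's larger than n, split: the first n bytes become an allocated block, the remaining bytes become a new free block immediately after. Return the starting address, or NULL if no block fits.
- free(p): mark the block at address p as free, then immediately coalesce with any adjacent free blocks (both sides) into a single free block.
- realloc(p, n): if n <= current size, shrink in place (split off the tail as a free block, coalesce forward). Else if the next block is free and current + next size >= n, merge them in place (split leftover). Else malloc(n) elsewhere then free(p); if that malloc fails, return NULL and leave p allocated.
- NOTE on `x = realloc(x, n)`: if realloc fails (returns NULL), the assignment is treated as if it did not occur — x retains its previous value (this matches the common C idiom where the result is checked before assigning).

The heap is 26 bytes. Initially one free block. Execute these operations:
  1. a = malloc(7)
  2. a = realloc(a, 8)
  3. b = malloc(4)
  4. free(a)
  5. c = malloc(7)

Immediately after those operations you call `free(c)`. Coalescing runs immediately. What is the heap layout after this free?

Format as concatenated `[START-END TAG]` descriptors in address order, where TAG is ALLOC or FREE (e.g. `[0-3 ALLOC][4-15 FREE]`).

Answer: [0-7 FREE][8-11 ALLOC][12-25 FREE]

Derivation:
Op 1: a = malloc(7) -> a = 0; heap: [0-6 ALLOC][7-25 FREE]
Op 2: a = realloc(a, 8) -> a = 0; heap: [0-7 ALLOC][8-25 FREE]
Op 3: b = malloc(4) -> b = 8; heap: [0-7 ALLOC][8-11 ALLOC][12-25 FREE]
Op 4: free(a) -> (freed a); heap: [0-7 FREE][8-11 ALLOC][12-25 FREE]
Op 5: c = malloc(7) -> c = 0; heap: [0-6 ALLOC][7-7 FREE][8-11 ALLOC][12-25 FREE]
free(c): c = 0 -> block [0-6 ALLOC]; mark free, coalesce with adjacent free neighbors -> [0-7 FREE][8-11 ALLOC][12-25 FREE]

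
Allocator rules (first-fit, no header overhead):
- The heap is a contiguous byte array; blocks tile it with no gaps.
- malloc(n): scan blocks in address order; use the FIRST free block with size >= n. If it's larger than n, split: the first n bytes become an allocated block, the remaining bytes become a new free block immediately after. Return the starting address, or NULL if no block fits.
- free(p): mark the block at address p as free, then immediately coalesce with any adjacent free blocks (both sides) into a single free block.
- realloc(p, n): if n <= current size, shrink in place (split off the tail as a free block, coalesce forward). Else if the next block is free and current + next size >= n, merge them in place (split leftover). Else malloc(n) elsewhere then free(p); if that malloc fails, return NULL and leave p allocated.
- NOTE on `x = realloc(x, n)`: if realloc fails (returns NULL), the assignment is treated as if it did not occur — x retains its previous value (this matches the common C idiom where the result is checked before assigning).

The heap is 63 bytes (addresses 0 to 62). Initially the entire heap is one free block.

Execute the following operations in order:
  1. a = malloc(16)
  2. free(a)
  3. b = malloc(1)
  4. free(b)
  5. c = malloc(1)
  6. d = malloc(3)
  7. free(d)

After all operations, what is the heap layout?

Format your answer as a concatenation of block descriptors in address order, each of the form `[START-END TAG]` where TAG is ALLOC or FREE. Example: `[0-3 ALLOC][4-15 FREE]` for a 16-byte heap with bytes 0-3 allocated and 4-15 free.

Op 1: a = malloc(16) -> a = 0; heap: [0-15 ALLOC][16-62 FREE]
Op 2: free(a) -> (freed a); heap: [0-62 FREE]
Op 3: b = malloc(1) -> b = 0; heap: [0-0 ALLOC][1-62 FREE]
Op 4: free(b) -> (freed b); heap: [0-62 FREE]
Op 5: c = malloc(1) -> c = 0; heap: [0-0 ALLOC][1-62 FREE]
Op 6: d = malloc(3) -> d = 1; heap: [0-0 ALLOC][1-3 ALLOC][4-62 FREE]
Op 7: free(d) -> (freed d); heap: [0-0 ALLOC][1-62 FREE]

Answer: [0-0 ALLOC][1-62 FREE]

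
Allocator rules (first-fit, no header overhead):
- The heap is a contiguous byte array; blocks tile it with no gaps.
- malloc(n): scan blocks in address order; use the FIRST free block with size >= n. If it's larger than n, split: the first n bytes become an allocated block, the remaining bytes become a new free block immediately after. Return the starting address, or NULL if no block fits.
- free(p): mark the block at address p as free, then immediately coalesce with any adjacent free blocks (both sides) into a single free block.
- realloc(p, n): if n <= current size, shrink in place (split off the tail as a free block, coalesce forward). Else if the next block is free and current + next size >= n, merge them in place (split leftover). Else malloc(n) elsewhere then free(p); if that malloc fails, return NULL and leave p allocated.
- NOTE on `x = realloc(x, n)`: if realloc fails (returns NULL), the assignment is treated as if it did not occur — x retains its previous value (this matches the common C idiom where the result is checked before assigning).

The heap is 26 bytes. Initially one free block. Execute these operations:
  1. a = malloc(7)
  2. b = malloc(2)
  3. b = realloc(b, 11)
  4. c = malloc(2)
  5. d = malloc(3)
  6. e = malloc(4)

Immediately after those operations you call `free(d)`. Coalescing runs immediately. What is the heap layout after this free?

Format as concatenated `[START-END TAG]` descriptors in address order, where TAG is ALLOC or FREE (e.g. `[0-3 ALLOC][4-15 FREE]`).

Answer: [0-6 ALLOC][7-17 ALLOC][18-19 ALLOC][20-25 FREE]

Derivation:
Op 1: a = malloc(7) -> a = 0; heap: [0-6 ALLOC][7-25 FREE]
Op 2: b = malloc(2) -> b = 7; heap: [0-6 ALLOC][7-8 ALLOC][9-25 FREE]
Op 3: b = realloc(b, 11) -> b = 7; heap: [0-6 ALLOC][7-17 ALLOC][18-25 FREE]
Op 4: c = malloc(2) -> c = 18; heap: [0-6 ALLOC][7-17 ALLOC][18-19 ALLOC][20-25 FREE]
Op 5: d = malloc(3) -> d = 20; heap: [0-6 ALLOC][7-17 ALLOC][18-19 ALLOC][20-22 ALLOC][23-25 FREE]
Op 6: e = malloc(4) -> e = NULL; heap: [0-6 ALLOC][7-17 ALLOC][18-19 ALLOC][20-22 ALLOC][23-25 FREE]
free(d): d = 20 -> block [20-22 ALLOC]; mark free, coalesce with adjacent free neighbors -> [0-6 ALLOC][7-17 ALLOC][18-19 ALLOC][20-25 FREE]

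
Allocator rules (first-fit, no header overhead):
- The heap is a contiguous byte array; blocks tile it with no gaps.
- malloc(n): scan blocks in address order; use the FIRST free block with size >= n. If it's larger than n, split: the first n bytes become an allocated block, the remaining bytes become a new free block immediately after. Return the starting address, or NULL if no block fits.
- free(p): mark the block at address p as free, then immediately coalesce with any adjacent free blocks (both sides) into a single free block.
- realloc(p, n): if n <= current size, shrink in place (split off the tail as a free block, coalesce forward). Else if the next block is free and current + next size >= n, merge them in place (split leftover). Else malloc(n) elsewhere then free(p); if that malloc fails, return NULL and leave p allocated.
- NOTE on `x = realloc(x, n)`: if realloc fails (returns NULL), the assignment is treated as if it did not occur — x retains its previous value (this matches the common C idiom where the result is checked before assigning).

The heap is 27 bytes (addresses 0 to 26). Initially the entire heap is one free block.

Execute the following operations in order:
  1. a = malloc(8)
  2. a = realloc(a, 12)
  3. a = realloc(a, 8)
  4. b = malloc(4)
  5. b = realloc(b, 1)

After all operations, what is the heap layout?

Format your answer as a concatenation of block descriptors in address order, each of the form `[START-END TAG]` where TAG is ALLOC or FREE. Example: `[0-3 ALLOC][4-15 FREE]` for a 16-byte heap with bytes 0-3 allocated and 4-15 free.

Answer: [0-7 ALLOC][8-8 ALLOC][9-26 FREE]

Derivation:
Op 1: a = malloc(8) -> a = 0; heap: [0-7 ALLOC][8-26 FREE]
Op 2: a = realloc(a, 12) -> a = 0; heap: [0-11 ALLOC][12-26 FREE]
Op 3: a = realloc(a, 8) -> a = 0; heap: [0-7 ALLOC][8-26 FREE]
Op 4: b = malloc(4) -> b = 8; heap: [0-7 ALLOC][8-11 ALLOC][12-26 FREE]
Op 5: b = realloc(b, 1) -> b = 8; heap: [0-7 ALLOC][8-8 ALLOC][9-26 FREE]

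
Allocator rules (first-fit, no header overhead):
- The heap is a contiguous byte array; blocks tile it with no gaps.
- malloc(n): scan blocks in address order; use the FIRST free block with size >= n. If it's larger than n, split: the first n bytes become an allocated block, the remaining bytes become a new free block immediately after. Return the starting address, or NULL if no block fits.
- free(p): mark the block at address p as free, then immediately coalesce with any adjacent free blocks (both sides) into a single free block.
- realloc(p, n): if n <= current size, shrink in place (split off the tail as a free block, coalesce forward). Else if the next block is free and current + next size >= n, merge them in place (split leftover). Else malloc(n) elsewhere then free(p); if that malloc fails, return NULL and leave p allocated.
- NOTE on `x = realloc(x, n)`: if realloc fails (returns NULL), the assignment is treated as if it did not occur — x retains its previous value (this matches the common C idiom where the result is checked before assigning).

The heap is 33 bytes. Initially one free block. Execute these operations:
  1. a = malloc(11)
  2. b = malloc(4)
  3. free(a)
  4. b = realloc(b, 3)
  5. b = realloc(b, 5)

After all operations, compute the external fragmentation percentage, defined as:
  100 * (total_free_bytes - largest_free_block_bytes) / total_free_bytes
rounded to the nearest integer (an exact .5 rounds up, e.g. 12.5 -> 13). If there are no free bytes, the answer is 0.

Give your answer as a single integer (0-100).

Op 1: a = malloc(11) -> a = 0; heap: [0-10 ALLOC][11-32 FREE]
Op 2: b = malloc(4) -> b = 11; heap: [0-10 ALLOC][11-14 ALLOC][15-32 FREE]
Op 3: free(a) -> (freed a); heap: [0-10 FREE][11-14 ALLOC][15-32 FREE]
Op 4: b = realloc(b, 3) -> b = 11; heap: [0-10 FREE][11-13 ALLOC][14-32 FREE]
Op 5: b = realloc(b, 5) -> b = 11; heap: [0-10 FREE][11-15 ALLOC][16-32 FREE]
Free blocks: [11 17] total_free=28 largest=17 -> 100*(28-17)/28 = 1100/28 ≈ 39.286 -> rounds to 39

Answer: 39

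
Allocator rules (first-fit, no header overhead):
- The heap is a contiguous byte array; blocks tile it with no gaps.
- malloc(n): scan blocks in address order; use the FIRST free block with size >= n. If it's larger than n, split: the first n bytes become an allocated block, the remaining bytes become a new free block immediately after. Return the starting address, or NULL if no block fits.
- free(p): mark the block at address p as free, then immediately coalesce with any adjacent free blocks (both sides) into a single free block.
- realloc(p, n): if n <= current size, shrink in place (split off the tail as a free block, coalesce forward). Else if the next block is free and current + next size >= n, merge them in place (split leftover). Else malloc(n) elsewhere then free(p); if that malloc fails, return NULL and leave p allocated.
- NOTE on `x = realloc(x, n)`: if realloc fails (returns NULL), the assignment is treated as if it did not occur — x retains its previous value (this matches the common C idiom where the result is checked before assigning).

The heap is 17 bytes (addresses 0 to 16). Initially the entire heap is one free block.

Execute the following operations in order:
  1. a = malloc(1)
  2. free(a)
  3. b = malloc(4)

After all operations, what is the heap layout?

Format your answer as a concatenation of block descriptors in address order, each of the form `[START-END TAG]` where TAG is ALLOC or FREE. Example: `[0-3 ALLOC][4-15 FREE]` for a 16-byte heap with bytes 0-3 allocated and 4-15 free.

Op 1: a = malloc(1) -> a = 0; heap: [0-0 ALLOC][1-16 FREE]
Op 2: free(a) -> (freed a); heap: [0-16 FREE]
Op 3: b = malloc(4) -> b = 0; heap: [0-3 ALLOC][4-16 FREE]

Answer: [0-3 ALLOC][4-16 FREE]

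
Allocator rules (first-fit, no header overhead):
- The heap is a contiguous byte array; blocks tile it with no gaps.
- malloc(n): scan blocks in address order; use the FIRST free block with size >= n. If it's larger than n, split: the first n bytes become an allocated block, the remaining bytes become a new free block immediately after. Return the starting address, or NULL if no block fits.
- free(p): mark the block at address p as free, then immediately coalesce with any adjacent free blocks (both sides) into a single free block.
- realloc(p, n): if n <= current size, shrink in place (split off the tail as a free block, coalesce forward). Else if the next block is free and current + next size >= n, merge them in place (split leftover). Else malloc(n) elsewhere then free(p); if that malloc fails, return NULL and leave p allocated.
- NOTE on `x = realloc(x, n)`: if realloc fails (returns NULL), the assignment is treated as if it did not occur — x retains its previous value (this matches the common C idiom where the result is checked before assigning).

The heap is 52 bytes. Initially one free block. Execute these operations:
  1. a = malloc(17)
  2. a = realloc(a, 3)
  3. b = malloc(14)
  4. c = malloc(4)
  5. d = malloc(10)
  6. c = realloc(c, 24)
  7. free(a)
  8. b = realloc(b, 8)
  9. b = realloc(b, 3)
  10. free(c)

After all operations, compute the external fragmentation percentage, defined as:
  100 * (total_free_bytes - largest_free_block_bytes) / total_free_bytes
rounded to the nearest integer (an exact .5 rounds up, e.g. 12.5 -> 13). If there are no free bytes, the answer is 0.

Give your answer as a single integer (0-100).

Answer: 46

Derivation:
Op 1: a = malloc(17) -> a = 0; heap: [0-16 ALLOC][17-51 FREE]
Op 2: a = realloc(a, 3) -> a = 0; heap: [0-2 ALLOC][3-51 FREE]
Op 3: b = malloc(14) -> b = 3; heap: [0-2 ALLOC][3-16 ALLOC][17-51 FREE]
Op 4: c = malloc(4) -> c = 17; heap: [0-2 ALLOC][3-16 ALLOC][17-20 ALLOC][21-51 FREE]
Op 5: d = malloc(10) -> d = 21; heap: [0-2 ALLOC][3-16 ALLOC][17-20 ALLOC][21-30 ALLOC][31-51 FREE]
Op 6: c = realloc(c, 24) -> NULL (c unchanged); heap: [0-2 ALLOC][3-16 ALLOC][17-20 ALLOC][21-30 ALLOC][31-51 FREE]
Op 7: free(a) -> (freed a); heap: [0-2 FREE][3-16 ALLOC][17-20 ALLOC][21-30 ALLOC][31-51 FREE]
Op 8: b = realloc(b, 8) -> b = 3; heap: [0-2 FREE][3-10 ALLOC][11-16 FREE][17-20 ALLOC][21-30 ALLOC][31-51 FREE]
Op 9: b = realloc(b, 3) -> b = 3; heap: [0-2 FREE][3-5 ALLOC][6-16 FREE][17-20 ALLOC][21-30 ALLOC][31-51 FREE]
Op 10: free(c) -> (freed c); heap: [0-2 FREE][3-5 ALLOC][6-20 FREE][21-30 ALLOC][31-51 FREE]
Free blocks: [3 15 21] total_free=39 largest=21 -> 100*(39-21)/39 = 1800/39 ≈ 46.154 -> rounds to 46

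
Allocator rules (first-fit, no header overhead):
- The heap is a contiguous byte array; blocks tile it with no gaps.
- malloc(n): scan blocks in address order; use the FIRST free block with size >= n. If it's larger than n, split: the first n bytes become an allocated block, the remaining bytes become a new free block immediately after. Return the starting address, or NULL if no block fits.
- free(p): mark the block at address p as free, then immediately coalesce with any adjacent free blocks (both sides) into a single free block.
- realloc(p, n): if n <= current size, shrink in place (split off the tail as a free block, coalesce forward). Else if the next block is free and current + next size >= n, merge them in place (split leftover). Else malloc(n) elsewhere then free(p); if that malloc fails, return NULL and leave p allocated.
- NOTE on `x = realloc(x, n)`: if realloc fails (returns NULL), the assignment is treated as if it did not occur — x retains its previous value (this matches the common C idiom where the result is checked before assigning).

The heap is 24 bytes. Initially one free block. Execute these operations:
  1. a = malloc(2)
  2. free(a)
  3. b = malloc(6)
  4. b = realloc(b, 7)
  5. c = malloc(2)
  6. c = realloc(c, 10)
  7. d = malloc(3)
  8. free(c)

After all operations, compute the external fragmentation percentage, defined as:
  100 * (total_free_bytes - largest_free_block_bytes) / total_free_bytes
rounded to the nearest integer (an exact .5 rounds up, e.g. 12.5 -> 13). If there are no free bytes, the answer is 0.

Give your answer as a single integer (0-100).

Op 1: a = malloc(2) -> a = 0; heap: [0-1 ALLOC][2-23 FREE]
Op 2: free(a) -> (freed a); heap: [0-23 FREE]
Op 3: b = malloc(6) -> b = 0; heap: [0-5 ALLOC][6-23 FREE]
Op 4: b = realloc(b, 7) -> b = 0; heap: [0-6 ALLOC][7-23 FREE]
Op 5: c = malloc(2) -> c = 7; heap: [0-6 ALLOC][7-8 ALLOC][9-23 FREE]
Op 6: c = realloc(c, 10) -> c = 7; heap: [0-6 ALLOC][7-16 ALLOC][17-23 FREE]
Op 7: d = malloc(3) -> d = 17; heap: [0-6 ALLOC][7-16 ALLOC][17-19 ALLOC][20-23 FREE]
Op 8: free(c) -> (freed c); heap: [0-6 ALLOC][7-16 FREE][17-19 ALLOC][20-23 FREE]
Free blocks: [10 4] total_free=14 largest=10 -> 100*(14-10)/14 = 400/14 ≈ 28.571 -> rounds to 29

Answer: 29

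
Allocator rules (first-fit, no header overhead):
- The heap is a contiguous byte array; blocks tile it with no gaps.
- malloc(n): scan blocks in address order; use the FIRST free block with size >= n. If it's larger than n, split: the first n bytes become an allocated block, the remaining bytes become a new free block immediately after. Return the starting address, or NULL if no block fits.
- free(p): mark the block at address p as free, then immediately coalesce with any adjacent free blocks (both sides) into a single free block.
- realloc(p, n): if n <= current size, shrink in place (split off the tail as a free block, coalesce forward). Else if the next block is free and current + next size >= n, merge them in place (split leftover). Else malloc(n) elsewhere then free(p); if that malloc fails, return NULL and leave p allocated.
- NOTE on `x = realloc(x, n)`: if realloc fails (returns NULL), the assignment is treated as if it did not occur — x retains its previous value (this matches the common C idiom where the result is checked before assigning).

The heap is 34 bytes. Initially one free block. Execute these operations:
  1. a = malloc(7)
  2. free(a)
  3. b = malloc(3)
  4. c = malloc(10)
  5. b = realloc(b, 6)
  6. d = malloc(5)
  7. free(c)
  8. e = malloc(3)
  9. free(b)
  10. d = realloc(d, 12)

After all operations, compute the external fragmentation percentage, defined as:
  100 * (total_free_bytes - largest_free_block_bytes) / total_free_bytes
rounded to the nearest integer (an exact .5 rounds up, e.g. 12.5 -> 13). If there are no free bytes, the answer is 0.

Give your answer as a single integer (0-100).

Op 1: a = malloc(7) -> a = 0; heap: [0-6 ALLOC][7-33 FREE]
Op 2: free(a) -> (freed a); heap: [0-33 FREE]
Op 3: b = malloc(3) -> b = 0; heap: [0-2 ALLOC][3-33 FREE]
Op 4: c = malloc(10) -> c = 3; heap: [0-2 ALLOC][3-12 ALLOC][13-33 FREE]
Op 5: b = realloc(b, 6) -> b = 13; heap: [0-2 FREE][3-12 ALLOC][13-18 ALLOC][19-33 FREE]
Op 6: d = malloc(5) -> d = 19; heap: [0-2 FREE][3-12 ALLOC][13-18 ALLOC][19-23 ALLOC][24-33 FREE]
Op 7: free(c) -> (freed c); heap: [0-12 FREE][13-18 ALLOC][19-23 ALLOC][24-33 FREE]
Op 8: e = malloc(3) -> e = 0; heap: [0-2 ALLOC][3-12 FREE][13-18 ALLOC][19-23 ALLOC][24-33 FREE]
Op 9: free(b) -> (freed b); heap: [0-2 ALLOC][3-18 FREE][19-23 ALLOC][24-33 FREE]
Op 10: d = realloc(d, 12) -> d = 19; heap: [0-2 ALLOC][3-18 FREE][19-30 ALLOC][31-33 FREE]
Free blocks: [16 3] total_free=19 largest=16 -> 100*(19-16)/19 = 300/19 ≈ 15.789 -> rounds to 16

Answer: 16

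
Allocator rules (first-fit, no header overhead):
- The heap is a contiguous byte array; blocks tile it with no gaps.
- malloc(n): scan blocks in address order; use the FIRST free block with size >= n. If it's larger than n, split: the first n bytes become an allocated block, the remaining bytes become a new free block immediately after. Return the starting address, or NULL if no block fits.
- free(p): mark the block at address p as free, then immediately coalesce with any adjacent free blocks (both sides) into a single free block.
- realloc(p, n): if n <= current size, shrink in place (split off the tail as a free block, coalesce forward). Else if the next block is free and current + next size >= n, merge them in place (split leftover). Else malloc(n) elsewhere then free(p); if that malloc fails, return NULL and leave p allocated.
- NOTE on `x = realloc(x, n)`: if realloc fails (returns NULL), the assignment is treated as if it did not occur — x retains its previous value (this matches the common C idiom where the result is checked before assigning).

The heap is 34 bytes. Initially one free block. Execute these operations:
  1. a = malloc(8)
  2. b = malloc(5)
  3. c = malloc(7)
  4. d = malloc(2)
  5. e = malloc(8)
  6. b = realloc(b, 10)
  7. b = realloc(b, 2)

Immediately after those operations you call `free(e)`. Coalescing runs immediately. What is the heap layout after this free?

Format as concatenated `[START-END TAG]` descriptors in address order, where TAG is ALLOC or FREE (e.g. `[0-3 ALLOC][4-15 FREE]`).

Answer: [0-7 ALLOC][8-9 ALLOC][10-12 FREE][13-19 ALLOC][20-21 ALLOC][22-33 FREE]

Derivation:
Op 1: a = malloc(8) -> a = 0; heap: [0-7 ALLOC][8-33 FREE]
Op 2: b = malloc(5) -> b = 8; heap: [0-7 ALLOC][8-12 ALLOC][13-33 FREE]
Op 3: c = malloc(7) -> c = 13; heap: [0-7 ALLOC][8-12 ALLOC][13-19 ALLOC][20-33 FREE]
Op 4: d = malloc(2) -> d = 20; heap: [0-7 ALLOC][8-12 ALLOC][13-19 ALLOC][20-21 ALLOC][22-33 FREE]
Op 5: e = malloc(8) -> e = 22; heap: [0-7 ALLOC][8-12 ALLOC][13-19 ALLOC][20-21 ALLOC][22-29 ALLOC][30-33 FREE]
Op 6: b = realloc(b, 10) -> NULL (b unchanged); heap: [0-7 ALLOC][8-12 ALLOC][13-19 ALLOC][20-21 ALLOC][22-29 ALLOC][30-33 FREE]
Op 7: b = realloc(b, 2) -> b = 8; heap: [0-7 ALLOC][8-9 ALLOC][10-12 FREE][13-19 ALLOC][20-21 ALLOC][22-29 ALLOC][30-33 FREE]
free(e): e = 22 -> block [22-29 ALLOC]; mark free, coalesce with adjacent free neighbors -> [0-7 ALLOC][8-9 ALLOC][10-12 FREE][13-19 ALLOC][20-21 ALLOC][22-33 FREE]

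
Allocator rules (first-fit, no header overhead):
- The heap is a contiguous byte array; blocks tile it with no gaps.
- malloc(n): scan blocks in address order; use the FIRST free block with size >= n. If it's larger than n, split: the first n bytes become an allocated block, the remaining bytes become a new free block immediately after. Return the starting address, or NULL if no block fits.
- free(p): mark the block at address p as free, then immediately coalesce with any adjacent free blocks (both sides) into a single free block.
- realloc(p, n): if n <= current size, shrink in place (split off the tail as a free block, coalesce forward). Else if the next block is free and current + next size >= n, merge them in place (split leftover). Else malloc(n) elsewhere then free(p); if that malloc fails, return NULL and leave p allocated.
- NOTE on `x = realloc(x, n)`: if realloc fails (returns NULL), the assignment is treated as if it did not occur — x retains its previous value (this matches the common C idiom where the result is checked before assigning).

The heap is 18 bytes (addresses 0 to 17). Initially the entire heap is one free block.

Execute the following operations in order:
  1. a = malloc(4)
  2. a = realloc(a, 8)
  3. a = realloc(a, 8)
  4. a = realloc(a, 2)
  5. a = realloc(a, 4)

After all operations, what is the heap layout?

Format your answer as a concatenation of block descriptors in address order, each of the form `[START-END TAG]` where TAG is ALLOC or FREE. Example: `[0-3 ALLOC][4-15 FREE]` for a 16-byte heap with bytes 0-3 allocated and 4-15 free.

Answer: [0-3 ALLOC][4-17 FREE]

Derivation:
Op 1: a = malloc(4) -> a = 0; heap: [0-3 ALLOC][4-17 FREE]
Op 2: a = realloc(a, 8) -> a = 0; heap: [0-7 ALLOC][8-17 FREE]
Op 3: a = realloc(a, 8) -> a = 0; heap: [0-7 ALLOC][8-17 FREE]
Op 4: a = realloc(a, 2) -> a = 0; heap: [0-1 ALLOC][2-17 FREE]
Op 5: a = realloc(a, 4) -> a = 0; heap: [0-3 ALLOC][4-17 FREE]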